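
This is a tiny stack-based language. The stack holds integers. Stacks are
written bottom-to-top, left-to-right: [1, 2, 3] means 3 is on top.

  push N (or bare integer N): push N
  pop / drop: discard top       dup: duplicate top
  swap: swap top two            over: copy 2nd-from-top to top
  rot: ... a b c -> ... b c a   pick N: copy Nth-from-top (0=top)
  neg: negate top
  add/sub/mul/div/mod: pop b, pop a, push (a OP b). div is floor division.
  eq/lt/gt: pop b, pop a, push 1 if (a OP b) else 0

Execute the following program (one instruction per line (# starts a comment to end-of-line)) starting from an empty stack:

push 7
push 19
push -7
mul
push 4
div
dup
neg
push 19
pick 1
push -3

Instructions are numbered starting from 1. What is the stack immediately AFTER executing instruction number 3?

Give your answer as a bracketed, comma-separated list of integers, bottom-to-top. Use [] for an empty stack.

Answer: [7, 19, -7]

Derivation:
Step 1 ('push 7'): [7]
Step 2 ('push 19'): [7, 19]
Step 3 ('push -7'): [7, 19, -7]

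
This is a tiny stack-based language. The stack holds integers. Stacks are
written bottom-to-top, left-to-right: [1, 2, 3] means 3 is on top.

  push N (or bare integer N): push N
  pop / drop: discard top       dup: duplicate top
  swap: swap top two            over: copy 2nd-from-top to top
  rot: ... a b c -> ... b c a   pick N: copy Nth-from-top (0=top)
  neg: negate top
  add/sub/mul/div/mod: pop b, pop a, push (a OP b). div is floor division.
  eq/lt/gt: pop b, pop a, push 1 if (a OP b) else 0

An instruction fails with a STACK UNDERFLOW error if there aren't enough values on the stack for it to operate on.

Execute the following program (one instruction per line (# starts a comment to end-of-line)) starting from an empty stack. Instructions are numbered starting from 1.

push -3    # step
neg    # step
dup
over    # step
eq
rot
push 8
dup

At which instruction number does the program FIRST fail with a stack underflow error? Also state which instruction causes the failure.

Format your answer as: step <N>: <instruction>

Answer: step 6: rot

Derivation:
Step 1 ('push -3'): stack = [-3], depth = 1
Step 2 ('neg'): stack = [3], depth = 1
Step 3 ('dup'): stack = [3, 3], depth = 2
Step 4 ('over'): stack = [3, 3, 3], depth = 3
Step 5 ('eq'): stack = [3, 1], depth = 2
Step 6 ('rot'): needs 3 value(s) but depth is 2 — STACK UNDERFLOW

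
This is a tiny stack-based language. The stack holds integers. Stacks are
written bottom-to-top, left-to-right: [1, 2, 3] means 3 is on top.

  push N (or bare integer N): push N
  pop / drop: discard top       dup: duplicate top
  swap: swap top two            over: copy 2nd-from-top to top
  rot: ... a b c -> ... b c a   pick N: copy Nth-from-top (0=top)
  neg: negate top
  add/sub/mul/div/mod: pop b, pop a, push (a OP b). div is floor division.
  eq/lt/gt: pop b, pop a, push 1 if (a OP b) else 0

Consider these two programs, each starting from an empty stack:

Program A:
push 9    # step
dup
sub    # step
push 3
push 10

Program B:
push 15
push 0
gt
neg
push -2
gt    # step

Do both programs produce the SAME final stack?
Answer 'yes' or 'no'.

Answer: no

Derivation:
Program A trace:
  After 'push 9': [9]
  After 'dup': [9, 9]
  After 'sub': [0]
  After 'push 3': [0, 3]
  After 'push 10': [0, 3, 10]
Program A final stack: [0, 3, 10]

Program B trace:
  After 'push 15': [15]
  After 'push 0': [15, 0]
  After 'gt': [1]
  After 'neg': [-1]
  After 'push -2': [-1, -2]
  After 'gt': [1]
Program B final stack: [1]
Same: no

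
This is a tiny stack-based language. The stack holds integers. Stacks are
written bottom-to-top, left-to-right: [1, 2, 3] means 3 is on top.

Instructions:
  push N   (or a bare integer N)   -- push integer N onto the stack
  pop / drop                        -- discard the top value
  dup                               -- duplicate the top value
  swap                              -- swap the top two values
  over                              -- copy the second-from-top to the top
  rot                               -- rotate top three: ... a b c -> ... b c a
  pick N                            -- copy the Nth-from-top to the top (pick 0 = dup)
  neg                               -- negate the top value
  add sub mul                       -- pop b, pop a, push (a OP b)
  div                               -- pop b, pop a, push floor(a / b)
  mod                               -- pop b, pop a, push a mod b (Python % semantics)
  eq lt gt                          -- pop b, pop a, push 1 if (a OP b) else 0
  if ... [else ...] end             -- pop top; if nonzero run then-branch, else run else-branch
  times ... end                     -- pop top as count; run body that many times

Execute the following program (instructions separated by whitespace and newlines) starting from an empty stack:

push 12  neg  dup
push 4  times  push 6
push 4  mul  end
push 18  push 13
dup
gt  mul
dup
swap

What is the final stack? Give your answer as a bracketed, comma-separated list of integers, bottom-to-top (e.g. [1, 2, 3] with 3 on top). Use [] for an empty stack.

Answer: [-12, -12, 24, 24, 24, 24, 0, 0]

Derivation:
After 'push 12': [12]
After 'neg': [-12]
After 'dup': [-12, -12]
After 'push 4': [-12, -12, 4]
After 'times': [-12, -12]
After 'push 6': [-12, -12, 6]
After 'push 4': [-12, -12, 6, 4]
After 'mul': [-12, -12, 24]
After 'push 6': [-12, -12, 24, 6]
After 'push 4': [-12, -12, 24, 6, 4]
After 'mul': [-12, -12, 24, 24]
After 'push 6': [-12, -12, 24, 24, 6]
After 'push 4': [-12, -12, 24, 24, 6, 4]
After 'mul': [-12, -12, 24, 24, 24]
After 'push 6': [-12, -12, 24, 24, 24, 6]
After 'push 4': [-12, -12, 24, 24, 24, 6, 4]
After 'mul': [-12, -12, 24, 24, 24, 24]
After 'push 18': [-12, -12, 24, 24, 24, 24, 18]
After 'push 13': [-12, -12, 24, 24, 24, 24, 18, 13]
After 'dup': [-12, -12, 24, 24, 24, 24, 18, 13, 13]
After 'gt': [-12, -12, 24, 24, 24, 24, 18, 0]
After 'mul': [-12, -12, 24, 24, 24, 24, 0]
After 'dup': [-12, -12, 24, 24, 24, 24, 0, 0]
After 'swap': [-12, -12, 24, 24, 24, 24, 0, 0]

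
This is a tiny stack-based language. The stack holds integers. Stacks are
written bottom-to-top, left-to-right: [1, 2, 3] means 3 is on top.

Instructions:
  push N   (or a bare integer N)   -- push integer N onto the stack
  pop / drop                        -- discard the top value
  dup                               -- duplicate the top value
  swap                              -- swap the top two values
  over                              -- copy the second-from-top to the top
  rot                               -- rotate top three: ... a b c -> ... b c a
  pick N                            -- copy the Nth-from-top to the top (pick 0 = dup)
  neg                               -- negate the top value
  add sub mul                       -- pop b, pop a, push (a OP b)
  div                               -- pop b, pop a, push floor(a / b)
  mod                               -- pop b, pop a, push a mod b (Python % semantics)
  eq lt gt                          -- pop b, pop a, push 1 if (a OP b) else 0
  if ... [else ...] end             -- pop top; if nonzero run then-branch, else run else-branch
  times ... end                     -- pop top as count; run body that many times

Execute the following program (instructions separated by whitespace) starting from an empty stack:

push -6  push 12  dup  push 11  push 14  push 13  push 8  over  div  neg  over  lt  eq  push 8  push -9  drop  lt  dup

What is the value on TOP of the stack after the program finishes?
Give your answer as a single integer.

Answer: 1

Derivation:
After 'push -6': [-6]
After 'push 12': [-6, 12]
After 'dup': [-6, 12, 12]
After 'push 11': [-6, 12, 12, 11]
After 'push 14': [-6, 12, 12, 11, 14]
After 'push 13': [-6, 12, 12, 11, 14, 13]
After 'push 8': [-6, 12, 12, 11, 14, 13, 8]
After 'over': [-6, 12, 12, 11, 14, 13, 8, 13]
After 'div': [-6, 12, 12, 11, 14, 13, 0]
After 'neg': [-6, 12, 12, 11, 14, 13, 0]
After 'over': [-6, 12, 12, 11, 14, 13, 0, 13]
After 'lt': [-6, 12, 12, 11, 14, 13, 1]
After 'eq': [-6, 12, 12, 11, 14, 0]
After 'push 8': [-6, 12, 12, 11, 14, 0, 8]
After 'push -9': [-6, 12, 12, 11, 14, 0, 8, -9]
After 'drop': [-6, 12, 12, 11, 14, 0, 8]
After 'lt': [-6, 12, 12, 11, 14, 1]
After 'dup': [-6, 12, 12, 11, 14, 1, 1]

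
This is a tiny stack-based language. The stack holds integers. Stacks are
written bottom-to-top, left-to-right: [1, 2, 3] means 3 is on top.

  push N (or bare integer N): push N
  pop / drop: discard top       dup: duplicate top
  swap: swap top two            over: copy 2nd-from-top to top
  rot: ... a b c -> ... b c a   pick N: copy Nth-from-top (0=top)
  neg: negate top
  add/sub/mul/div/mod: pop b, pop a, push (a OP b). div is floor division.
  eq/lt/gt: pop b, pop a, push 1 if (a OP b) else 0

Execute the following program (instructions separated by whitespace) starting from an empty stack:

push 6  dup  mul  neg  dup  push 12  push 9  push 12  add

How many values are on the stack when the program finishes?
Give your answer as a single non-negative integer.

Answer: 4

Derivation:
After 'push 6': stack = [6] (depth 1)
After 'dup': stack = [6, 6] (depth 2)
After 'mul': stack = [36] (depth 1)
After 'neg': stack = [-36] (depth 1)
After 'dup': stack = [-36, -36] (depth 2)
After 'push 12': stack = [-36, -36, 12] (depth 3)
After 'push 9': stack = [-36, -36, 12, 9] (depth 4)
After 'push 12': stack = [-36, -36, 12, 9, 12] (depth 5)
After 'add': stack = [-36, -36, 12, 21] (depth 4)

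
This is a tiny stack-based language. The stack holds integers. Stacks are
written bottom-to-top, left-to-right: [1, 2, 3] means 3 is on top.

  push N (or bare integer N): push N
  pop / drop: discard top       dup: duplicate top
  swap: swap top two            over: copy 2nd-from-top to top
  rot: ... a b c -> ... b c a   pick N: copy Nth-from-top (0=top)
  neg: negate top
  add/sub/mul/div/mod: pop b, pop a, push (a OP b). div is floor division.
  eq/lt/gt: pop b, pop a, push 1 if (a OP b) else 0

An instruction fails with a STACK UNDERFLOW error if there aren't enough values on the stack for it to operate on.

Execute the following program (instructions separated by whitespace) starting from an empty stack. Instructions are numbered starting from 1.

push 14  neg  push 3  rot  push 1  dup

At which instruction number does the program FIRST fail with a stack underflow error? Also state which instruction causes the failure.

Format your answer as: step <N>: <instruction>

Answer: step 4: rot

Derivation:
Step 1 ('push 14'): stack = [14], depth = 1
Step 2 ('neg'): stack = [-14], depth = 1
Step 3 ('push 3'): stack = [-14, 3], depth = 2
Step 4 ('rot'): needs 3 value(s) but depth is 2 — STACK UNDERFLOW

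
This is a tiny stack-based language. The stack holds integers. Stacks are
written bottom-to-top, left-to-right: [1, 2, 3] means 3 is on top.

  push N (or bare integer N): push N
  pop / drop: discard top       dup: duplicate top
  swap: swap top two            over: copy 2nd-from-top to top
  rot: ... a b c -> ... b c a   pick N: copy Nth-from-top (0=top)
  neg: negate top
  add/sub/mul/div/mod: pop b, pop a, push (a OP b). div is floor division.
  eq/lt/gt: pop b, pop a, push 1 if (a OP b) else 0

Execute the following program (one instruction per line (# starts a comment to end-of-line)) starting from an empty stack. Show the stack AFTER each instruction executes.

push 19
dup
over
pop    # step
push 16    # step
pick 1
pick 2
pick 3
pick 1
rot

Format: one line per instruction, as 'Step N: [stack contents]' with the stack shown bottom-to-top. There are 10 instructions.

Step 1: [19]
Step 2: [19, 19]
Step 3: [19, 19, 19]
Step 4: [19, 19]
Step 5: [19, 19, 16]
Step 6: [19, 19, 16, 19]
Step 7: [19, 19, 16, 19, 19]
Step 8: [19, 19, 16, 19, 19, 19]
Step 9: [19, 19, 16, 19, 19, 19, 19]
Step 10: [19, 19, 16, 19, 19, 19, 19]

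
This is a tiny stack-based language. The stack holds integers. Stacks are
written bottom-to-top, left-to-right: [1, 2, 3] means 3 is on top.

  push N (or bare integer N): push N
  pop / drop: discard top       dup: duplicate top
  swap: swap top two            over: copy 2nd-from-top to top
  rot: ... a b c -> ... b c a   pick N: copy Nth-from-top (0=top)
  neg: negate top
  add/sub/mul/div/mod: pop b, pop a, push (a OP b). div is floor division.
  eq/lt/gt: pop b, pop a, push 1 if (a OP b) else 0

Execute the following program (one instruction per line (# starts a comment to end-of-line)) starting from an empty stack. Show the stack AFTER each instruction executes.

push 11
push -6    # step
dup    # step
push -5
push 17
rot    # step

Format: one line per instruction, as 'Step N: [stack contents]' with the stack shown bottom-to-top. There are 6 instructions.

Step 1: [11]
Step 2: [11, -6]
Step 3: [11, -6, -6]
Step 4: [11, -6, -6, -5]
Step 5: [11, -6, -6, -5, 17]
Step 6: [11, -6, -5, 17, -6]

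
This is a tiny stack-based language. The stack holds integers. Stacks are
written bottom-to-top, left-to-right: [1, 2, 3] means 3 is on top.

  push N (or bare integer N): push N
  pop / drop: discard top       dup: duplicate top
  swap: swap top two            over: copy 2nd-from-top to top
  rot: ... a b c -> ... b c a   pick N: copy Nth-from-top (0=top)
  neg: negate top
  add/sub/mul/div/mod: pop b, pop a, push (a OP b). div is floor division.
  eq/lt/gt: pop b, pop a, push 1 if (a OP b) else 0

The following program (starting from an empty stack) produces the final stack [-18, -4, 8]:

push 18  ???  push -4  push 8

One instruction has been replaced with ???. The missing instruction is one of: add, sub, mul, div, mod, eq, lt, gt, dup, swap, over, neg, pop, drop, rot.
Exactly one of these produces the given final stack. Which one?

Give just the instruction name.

Answer: neg

Derivation:
Stack before ???: [18]
Stack after ???:  [-18]
The instruction that transforms [18] -> [-18] is: neg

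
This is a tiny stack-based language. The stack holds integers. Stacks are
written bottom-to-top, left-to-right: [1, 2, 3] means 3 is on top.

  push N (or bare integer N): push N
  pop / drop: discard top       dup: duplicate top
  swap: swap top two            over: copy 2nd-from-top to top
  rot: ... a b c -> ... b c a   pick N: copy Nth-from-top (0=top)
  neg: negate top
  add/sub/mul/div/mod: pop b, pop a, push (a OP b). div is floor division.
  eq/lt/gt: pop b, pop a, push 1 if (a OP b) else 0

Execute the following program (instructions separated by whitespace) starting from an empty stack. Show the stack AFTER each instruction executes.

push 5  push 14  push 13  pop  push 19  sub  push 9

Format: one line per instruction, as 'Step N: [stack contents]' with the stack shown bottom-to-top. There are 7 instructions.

Step 1: [5]
Step 2: [5, 14]
Step 3: [5, 14, 13]
Step 4: [5, 14]
Step 5: [5, 14, 19]
Step 6: [5, -5]
Step 7: [5, -5, 9]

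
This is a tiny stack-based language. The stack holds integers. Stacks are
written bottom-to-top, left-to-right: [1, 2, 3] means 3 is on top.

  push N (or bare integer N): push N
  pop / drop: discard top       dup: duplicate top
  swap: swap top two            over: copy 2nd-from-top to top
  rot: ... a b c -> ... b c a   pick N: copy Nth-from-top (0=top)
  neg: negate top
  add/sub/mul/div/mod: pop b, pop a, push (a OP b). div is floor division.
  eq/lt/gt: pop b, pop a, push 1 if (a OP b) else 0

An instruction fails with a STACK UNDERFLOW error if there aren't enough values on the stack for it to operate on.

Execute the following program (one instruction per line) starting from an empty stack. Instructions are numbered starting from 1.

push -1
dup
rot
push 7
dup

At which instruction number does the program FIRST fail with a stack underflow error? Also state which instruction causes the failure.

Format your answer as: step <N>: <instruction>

Answer: step 3: rot

Derivation:
Step 1 ('push -1'): stack = [-1], depth = 1
Step 2 ('dup'): stack = [-1, -1], depth = 2
Step 3 ('rot'): needs 3 value(s) but depth is 2 — STACK UNDERFLOW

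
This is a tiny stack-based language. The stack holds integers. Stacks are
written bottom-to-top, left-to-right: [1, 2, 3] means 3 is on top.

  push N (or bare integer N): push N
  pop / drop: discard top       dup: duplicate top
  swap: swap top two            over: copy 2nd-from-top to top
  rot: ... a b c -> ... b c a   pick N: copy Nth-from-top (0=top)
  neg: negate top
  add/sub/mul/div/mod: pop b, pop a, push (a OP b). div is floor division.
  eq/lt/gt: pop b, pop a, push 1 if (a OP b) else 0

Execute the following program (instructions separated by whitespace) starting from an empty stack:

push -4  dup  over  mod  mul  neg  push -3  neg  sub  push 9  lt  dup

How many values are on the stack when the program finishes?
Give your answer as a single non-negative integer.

After 'push -4': stack = [-4] (depth 1)
After 'dup': stack = [-4, -4] (depth 2)
After 'over': stack = [-4, -4, -4] (depth 3)
After 'mod': stack = [-4, 0] (depth 2)
After 'mul': stack = [0] (depth 1)
After 'neg': stack = [0] (depth 1)
After 'push -3': stack = [0, -3] (depth 2)
After 'neg': stack = [0, 3] (depth 2)
After 'sub': stack = [-3] (depth 1)
After 'push 9': stack = [-3, 9] (depth 2)
After 'lt': stack = [1] (depth 1)
After 'dup': stack = [1, 1] (depth 2)

Answer: 2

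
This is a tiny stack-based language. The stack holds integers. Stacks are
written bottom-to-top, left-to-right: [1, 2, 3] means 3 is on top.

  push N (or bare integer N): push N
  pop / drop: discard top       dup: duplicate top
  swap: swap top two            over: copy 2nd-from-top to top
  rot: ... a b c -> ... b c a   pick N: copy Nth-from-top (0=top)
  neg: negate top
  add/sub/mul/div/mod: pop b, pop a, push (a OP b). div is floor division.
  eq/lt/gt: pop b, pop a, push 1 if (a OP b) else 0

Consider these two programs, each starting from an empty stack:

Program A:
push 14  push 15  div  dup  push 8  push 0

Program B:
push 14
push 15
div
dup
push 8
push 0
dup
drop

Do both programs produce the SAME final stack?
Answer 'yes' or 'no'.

Answer: yes

Derivation:
Program A trace:
  After 'push 14': [14]
  After 'push 15': [14, 15]
  After 'div': [0]
  After 'dup': [0, 0]
  After 'push 8': [0, 0, 8]
  After 'push 0': [0, 0, 8, 0]
Program A final stack: [0, 0, 8, 0]

Program B trace:
  After 'push 14': [14]
  After 'push 15': [14, 15]
  After 'div': [0]
  After 'dup': [0, 0]
  After 'push 8': [0, 0, 8]
  After 'push 0': [0, 0, 8, 0]
  After 'dup': [0, 0, 8, 0, 0]
  After 'drop': [0, 0, 8, 0]
Program B final stack: [0, 0, 8, 0]
Same: yes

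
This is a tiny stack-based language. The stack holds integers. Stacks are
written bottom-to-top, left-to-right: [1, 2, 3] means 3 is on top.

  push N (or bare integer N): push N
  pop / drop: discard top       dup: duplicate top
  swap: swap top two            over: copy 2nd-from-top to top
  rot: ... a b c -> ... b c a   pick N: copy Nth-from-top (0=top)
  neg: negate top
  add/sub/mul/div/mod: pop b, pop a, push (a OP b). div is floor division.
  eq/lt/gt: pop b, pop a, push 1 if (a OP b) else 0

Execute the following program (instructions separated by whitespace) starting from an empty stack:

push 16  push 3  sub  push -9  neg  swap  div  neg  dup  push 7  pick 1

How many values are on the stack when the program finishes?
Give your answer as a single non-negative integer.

After 'push 16': stack = [16] (depth 1)
After 'push 3': stack = [16, 3] (depth 2)
After 'sub': stack = [13] (depth 1)
After 'push -9': stack = [13, -9] (depth 2)
After 'neg': stack = [13, 9] (depth 2)
After 'swap': stack = [9, 13] (depth 2)
After 'div': stack = [0] (depth 1)
After 'neg': stack = [0] (depth 1)
After 'dup': stack = [0, 0] (depth 2)
After 'push 7': stack = [0, 0, 7] (depth 3)
After 'pick 1': stack = [0, 0, 7, 0] (depth 4)

Answer: 4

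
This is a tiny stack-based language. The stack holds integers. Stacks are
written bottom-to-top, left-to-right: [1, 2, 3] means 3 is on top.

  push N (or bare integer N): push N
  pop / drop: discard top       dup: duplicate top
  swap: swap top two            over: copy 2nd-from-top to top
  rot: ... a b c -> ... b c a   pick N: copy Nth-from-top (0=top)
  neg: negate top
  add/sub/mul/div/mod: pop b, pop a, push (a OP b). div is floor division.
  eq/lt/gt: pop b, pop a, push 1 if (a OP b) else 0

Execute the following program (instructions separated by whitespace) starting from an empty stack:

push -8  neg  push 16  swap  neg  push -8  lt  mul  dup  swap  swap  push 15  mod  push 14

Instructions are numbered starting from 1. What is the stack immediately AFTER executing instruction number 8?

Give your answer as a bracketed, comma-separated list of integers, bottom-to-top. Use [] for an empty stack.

Step 1 ('push -8'): [-8]
Step 2 ('neg'): [8]
Step 3 ('push 16'): [8, 16]
Step 4 ('swap'): [16, 8]
Step 5 ('neg'): [16, -8]
Step 6 ('push -8'): [16, -8, -8]
Step 7 ('lt'): [16, 0]
Step 8 ('mul'): [0]

Answer: [0]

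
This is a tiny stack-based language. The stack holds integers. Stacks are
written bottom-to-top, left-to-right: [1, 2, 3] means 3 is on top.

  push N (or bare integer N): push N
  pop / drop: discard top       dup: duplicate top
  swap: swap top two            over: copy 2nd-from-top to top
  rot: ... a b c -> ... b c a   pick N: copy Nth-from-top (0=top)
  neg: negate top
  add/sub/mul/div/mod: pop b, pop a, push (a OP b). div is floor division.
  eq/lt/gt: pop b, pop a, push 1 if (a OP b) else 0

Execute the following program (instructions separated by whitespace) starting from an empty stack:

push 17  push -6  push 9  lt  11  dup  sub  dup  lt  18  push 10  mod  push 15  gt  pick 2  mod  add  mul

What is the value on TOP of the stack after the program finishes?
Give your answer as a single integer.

Answer: 0

Derivation:
After 'push 17': [17]
After 'push -6': [17, -6]
After 'push 9': [17, -6, 9]
After 'lt': [17, 1]
After 'push 11': [17, 1, 11]
After 'dup': [17, 1, 11, 11]
After 'sub': [17, 1, 0]
After 'dup': [17, 1, 0, 0]
After 'lt': [17, 1, 0]
After 'push 18': [17, 1, 0, 18]
After 'push 10': [17, 1, 0, 18, 10]
After 'mod': [17, 1, 0, 8]
After 'push 15': [17, 1, 0, 8, 15]
After 'gt': [17, 1, 0, 0]
After 'pick 2': [17, 1, 0, 0, 1]
After 'mod': [17, 1, 0, 0]
After 'add': [17, 1, 0]
After 'mul': [17, 0]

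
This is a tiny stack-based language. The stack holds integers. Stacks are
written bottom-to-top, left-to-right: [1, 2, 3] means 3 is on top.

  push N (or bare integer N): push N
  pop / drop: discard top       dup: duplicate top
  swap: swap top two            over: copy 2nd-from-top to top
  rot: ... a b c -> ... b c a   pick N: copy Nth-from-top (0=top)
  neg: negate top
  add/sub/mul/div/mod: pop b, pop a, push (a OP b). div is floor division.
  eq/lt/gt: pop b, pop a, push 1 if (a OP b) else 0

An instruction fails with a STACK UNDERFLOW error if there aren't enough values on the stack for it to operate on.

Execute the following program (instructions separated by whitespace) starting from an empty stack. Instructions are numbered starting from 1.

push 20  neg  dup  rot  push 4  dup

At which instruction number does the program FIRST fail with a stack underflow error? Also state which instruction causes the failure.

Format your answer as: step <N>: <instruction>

Step 1 ('push 20'): stack = [20], depth = 1
Step 2 ('neg'): stack = [-20], depth = 1
Step 3 ('dup'): stack = [-20, -20], depth = 2
Step 4 ('rot'): needs 3 value(s) but depth is 2 — STACK UNDERFLOW

Answer: step 4: rot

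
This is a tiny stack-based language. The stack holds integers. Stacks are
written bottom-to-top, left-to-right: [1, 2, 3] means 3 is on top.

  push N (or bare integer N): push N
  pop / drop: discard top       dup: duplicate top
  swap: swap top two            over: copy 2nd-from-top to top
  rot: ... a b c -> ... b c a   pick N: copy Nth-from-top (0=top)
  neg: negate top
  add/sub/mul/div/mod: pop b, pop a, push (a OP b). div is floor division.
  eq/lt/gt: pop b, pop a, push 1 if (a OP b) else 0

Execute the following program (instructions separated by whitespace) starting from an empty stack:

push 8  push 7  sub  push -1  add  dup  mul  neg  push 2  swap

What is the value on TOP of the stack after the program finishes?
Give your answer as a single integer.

After 'push 8': [8]
After 'push 7': [8, 7]
After 'sub': [1]
After 'push -1': [1, -1]
After 'add': [0]
After 'dup': [0, 0]
After 'mul': [0]
After 'neg': [0]
After 'push 2': [0, 2]
After 'swap': [2, 0]

Answer: 0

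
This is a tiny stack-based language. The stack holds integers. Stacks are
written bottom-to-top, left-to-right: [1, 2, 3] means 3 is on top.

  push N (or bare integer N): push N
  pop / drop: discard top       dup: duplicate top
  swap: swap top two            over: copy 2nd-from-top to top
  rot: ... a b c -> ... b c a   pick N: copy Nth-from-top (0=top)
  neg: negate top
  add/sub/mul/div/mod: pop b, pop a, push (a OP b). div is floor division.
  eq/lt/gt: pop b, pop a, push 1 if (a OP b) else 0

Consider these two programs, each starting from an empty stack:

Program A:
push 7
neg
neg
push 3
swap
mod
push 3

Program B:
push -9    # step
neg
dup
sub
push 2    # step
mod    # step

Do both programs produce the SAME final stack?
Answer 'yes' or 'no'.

Program A trace:
  After 'push 7': [7]
  After 'neg': [-7]
  After 'neg': [7]
  After 'push 3': [7, 3]
  After 'swap': [3, 7]
  After 'mod': [3]
  After 'push 3': [3, 3]
Program A final stack: [3, 3]

Program B trace:
  After 'push -9': [-9]
  After 'neg': [9]
  After 'dup': [9, 9]
  After 'sub': [0]
  After 'push 2': [0, 2]
  After 'mod': [0]
Program B final stack: [0]
Same: no

Answer: no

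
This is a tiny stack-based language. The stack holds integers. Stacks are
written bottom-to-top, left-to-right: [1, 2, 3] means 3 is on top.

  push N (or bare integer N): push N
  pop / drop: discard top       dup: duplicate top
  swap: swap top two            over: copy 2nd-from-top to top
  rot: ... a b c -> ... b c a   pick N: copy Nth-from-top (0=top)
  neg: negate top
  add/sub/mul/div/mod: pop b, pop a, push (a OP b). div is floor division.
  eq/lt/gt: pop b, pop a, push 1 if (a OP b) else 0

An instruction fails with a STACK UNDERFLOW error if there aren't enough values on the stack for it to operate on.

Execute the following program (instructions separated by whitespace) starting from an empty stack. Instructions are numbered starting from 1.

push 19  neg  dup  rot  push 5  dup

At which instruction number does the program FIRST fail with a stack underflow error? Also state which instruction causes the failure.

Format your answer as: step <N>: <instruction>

Answer: step 4: rot

Derivation:
Step 1 ('push 19'): stack = [19], depth = 1
Step 2 ('neg'): stack = [-19], depth = 1
Step 3 ('dup'): stack = [-19, -19], depth = 2
Step 4 ('rot'): needs 3 value(s) but depth is 2 — STACK UNDERFLOW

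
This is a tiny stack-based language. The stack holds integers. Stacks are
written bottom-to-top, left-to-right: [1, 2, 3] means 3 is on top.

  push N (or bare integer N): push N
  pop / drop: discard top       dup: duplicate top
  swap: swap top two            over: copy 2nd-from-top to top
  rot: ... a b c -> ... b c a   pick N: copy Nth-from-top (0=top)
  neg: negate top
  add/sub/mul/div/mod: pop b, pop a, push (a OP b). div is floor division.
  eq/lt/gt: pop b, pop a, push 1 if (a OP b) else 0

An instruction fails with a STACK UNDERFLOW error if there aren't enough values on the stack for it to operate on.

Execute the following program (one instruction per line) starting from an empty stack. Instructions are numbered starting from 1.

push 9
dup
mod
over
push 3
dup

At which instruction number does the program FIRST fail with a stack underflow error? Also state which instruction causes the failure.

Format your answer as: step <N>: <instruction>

Step 1 ('push 9'): stack = [9], depth = 1
Step 2 ('dup'): stack = [9, 9], depth = 2
Step 3 ('mod'): stack = [0], depth = 1
Step 4 ('over'): needs 2 value(s) but depth is 1 — STACK UNDERFLOW

Answer: step 4: over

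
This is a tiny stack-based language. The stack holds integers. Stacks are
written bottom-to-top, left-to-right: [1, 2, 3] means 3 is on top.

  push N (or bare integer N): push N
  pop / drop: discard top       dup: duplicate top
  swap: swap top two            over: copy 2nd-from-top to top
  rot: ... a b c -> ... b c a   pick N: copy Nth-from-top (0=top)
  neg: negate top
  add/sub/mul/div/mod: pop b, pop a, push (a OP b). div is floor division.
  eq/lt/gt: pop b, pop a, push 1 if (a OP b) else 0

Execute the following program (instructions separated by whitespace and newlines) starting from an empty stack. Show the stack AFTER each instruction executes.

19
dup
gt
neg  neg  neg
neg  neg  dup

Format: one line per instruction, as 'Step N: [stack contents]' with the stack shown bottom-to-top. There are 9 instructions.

Step 1: [19]
Step 2: [19, 19]
Step 3: [0]
Step 4: [0]
Step 5: [0]
Step 6: [0]
Step 7: [0]
Step 8: [0]
Step 9: [0, 0]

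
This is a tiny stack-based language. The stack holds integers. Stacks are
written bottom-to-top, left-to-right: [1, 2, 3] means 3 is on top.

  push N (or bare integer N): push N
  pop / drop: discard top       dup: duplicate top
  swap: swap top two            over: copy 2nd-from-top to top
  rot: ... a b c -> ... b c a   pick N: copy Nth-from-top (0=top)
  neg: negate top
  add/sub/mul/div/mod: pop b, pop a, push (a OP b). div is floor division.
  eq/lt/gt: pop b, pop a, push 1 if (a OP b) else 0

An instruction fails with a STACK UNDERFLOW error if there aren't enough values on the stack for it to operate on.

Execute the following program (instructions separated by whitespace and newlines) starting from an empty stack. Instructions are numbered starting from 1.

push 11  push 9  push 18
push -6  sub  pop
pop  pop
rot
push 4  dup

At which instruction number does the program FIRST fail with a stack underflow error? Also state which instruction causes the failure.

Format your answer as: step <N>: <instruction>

Answer: step 9: rot

Derivation:
Step 1 ('push 11'): stack = [11], depth = 1
Step 2 ('push 9'): stack = [11, 9], depth = 2
Step 3 ('push 18'): stack = [11, 9, 18], depth = 3
Step 4 ('push -6'): stack = [11, 9, 18, -6], depth = 4
Step 5 ('sub'): stack = [11, 9, 24], depth = 3
Step 6 ('pop'): stack = [11, 9], depth = 2
Step 7 ('pop'): stack = [11], depth = 1
Step 8 ('pop'): stack = [], depth = 0
Step 9 ('rot'): needs 3 value(s) but depth is 0 — STACK UNDERFLOW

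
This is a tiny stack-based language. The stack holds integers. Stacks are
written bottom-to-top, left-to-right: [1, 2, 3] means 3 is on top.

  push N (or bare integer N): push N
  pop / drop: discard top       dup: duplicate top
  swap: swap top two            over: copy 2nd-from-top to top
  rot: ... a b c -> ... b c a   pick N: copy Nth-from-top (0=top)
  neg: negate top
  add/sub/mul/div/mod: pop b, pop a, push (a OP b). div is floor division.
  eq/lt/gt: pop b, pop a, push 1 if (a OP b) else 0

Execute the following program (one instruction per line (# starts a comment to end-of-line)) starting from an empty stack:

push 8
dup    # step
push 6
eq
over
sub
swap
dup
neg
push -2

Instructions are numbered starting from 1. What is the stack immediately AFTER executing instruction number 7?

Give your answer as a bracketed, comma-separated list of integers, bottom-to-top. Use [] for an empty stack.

Answer: [-8, 8]

Derivation:
Step 1 ('push 8'): [8]
Step 2 ('dup'): [8, 8]
Step 3 ('push 6'): [8, 8, 6]
Step 4 ('eq'): [8, 0]
Step 5 ('over'): [8, 0, 8]
Step 6 ('sub'): [8, -8]
Step 7 ('swap'): [-8, 8]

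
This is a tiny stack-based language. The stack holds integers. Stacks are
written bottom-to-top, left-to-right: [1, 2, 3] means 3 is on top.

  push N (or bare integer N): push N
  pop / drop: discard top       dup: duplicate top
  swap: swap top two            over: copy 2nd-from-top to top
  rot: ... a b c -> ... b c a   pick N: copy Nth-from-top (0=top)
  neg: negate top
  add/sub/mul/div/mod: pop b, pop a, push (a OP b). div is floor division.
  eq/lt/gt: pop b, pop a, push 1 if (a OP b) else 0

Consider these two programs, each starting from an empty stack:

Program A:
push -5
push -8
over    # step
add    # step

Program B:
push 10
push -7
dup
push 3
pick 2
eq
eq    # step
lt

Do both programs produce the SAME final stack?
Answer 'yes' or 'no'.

Answer: no

Derivation:
Program A trace:
  After 'push -5': [-5]
  After 'push -8': [-5, -8]
  After 'over': [-5, -8, -5]
  After 'add': [-5, -13]
Program A final stack: [-5, -13]

Program B trace:
  After 'push 10': [10]
  After 'push -7': [10, -7]
  After 'dup': [10, -7, -7]
  After 'push 3': [10, -7, -7, 3]
  After 'pick 2': [10, -7, -7, 3, -7]
  After 'eq': [10, -7, -7, 0]
  After 'eq': [10, -7, 0]
  After 'lt': [10, 1]
Program B final stack: [10, 1]
Same: no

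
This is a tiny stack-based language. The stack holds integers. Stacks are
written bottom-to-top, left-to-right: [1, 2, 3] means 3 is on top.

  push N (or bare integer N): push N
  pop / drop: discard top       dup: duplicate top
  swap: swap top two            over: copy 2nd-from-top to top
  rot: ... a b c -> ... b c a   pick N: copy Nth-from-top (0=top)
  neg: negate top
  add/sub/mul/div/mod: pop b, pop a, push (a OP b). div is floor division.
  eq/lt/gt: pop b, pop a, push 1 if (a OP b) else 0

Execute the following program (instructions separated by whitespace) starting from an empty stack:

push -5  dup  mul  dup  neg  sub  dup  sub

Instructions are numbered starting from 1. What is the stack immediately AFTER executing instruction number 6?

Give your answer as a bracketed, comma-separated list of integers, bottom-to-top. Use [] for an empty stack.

Answer: [50]

Derivation:
Step 1 ('push -5'): [-5]
Step 2 ('dup'): [-5, -5]
Step 3 ('mul'): [25]
Step 4 ('dup'): [25, 25]
Step 5 ('neg'): [25, -25]
Step 6 ('sub'): [50]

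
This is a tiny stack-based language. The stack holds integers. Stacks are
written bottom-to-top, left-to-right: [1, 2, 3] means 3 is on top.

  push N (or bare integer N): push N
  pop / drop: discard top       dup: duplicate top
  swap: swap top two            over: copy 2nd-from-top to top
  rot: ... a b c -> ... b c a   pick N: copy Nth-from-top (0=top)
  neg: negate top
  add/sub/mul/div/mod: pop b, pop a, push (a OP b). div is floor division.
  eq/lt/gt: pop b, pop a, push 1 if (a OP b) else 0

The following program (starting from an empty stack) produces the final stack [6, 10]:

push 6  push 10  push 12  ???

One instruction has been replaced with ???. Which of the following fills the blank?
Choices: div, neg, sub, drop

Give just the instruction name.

Stack before ???: [6, 10, 12]
Stack after ???:  [6, 10]
Checking each choice:
  div: produces [6, 0]
  neg: produces [6, 10, -12]
  sub: produces [6, -2]
  drop: MATCH


Answer: drop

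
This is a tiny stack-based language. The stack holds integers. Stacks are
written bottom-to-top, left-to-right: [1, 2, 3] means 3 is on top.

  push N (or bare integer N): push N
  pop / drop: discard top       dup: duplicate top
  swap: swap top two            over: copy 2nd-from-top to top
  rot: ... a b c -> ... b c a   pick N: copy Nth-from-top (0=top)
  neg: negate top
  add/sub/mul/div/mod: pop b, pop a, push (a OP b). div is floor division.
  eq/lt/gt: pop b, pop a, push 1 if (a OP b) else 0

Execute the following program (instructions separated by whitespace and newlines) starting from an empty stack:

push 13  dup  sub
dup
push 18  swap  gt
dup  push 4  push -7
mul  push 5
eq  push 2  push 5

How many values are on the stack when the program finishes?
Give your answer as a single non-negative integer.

After 'push 13': stack = [13] (depth 1)
After 'dup': stack = [13, 13] (depth 2)
After 'sub': stack = [0] (depth 1)
After 'dup': stack = [0, 0] (depth 2)
After 'push 18': stack = [0, 0, 18] (depth 3)
After 'swap': stack = [0, 18, 0] (depth 3)
After 'gt': stack = [0, 1] (depth 2)
After 'dup': stack = [0, 1, 1] (depth 3)
After 'push 4': stack = [0, 1, 1, 4] (depth 4)
After 'push -7': stack = [0, 1, 1, 4, -7] (depth 5)
After 'mul': stack = [0, 1, 1, -28] (depth 4)
After 'push 5': stack = [0, 1, 1, -28, 5] (depth 5)
After 'eq': stack = [0, 1, 1, 0] (depth 4)
After 'push 2': stack = [0, 1, 1, 0, 2] (depth 5)
After 'push 5': stack = [0, 1, 1, 0, 2, 5] (depth 6)

Answer: 6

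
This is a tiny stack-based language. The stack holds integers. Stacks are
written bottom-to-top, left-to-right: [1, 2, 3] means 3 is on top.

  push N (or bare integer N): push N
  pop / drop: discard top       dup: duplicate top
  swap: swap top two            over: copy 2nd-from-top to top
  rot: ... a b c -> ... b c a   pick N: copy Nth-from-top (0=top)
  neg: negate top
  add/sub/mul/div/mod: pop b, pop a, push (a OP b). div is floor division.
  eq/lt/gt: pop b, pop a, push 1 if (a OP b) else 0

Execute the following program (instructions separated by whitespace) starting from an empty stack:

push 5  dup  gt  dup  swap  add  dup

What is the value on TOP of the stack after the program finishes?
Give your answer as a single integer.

Answer: 0

Derivation:
After 'push 5': [5]
After 'dup': [5, 5]
After 'gt': [0]
After 'dup': [0, 0]
After 'swap': [0, 0]
After 'add': [0]
After 'dup': [0, 0]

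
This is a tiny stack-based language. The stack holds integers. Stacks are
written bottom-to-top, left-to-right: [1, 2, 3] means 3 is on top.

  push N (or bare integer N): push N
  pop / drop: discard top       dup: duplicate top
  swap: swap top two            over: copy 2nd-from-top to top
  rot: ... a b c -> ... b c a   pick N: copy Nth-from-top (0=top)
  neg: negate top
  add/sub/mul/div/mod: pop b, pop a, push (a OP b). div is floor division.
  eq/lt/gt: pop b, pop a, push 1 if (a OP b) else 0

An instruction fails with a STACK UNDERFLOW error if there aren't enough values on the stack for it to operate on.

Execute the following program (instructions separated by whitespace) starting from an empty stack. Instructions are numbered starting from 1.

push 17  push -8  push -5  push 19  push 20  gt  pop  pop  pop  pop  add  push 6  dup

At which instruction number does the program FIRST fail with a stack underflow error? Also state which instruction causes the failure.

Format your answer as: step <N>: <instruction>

Answer: step 11: add

Derivation:
Step 1 ('push 17'): stack = [17], depth = 1
Step 2 ('push -8'): stack = [17, -8], depth = 2
Step 3 ('push -5'): stack = [17, -8, -5], depth = 3
Step 4 ('push 19'): stack = [17, -8, -5, 19], depth = 4
Step 5 ('push 20'): stack = [17, -8, -5, 19, 20], depth = 5
Step 6 ('gt'): stack = [17, -8, -5, 0], depth = 4
Step 7 ('pop'): stack = [17, -8, -5], depth = 3
Step 8 ('pop'): stack = [17, -8], depth = 2
Step 9 ('pop'): stack = [17], depth = 1
Step 10 ('pop'): stack = [], depth = 0
Step 11 ('add'): needs 2 value(s) but depth is 0 — STACK UNDERFLOW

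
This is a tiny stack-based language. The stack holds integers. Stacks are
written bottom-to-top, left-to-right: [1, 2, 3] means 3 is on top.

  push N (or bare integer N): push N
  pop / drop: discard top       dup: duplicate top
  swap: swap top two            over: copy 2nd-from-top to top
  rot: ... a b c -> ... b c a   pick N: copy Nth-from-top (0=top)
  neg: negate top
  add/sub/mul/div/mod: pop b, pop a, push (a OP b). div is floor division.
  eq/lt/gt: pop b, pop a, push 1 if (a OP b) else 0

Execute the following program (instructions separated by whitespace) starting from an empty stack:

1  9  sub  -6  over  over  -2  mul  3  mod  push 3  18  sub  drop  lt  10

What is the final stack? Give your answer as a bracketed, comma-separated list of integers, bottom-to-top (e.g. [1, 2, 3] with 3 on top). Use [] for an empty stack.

Answer: [-8, -6, 1, 10]

Derivation:
After 'push 1': [1]
After 'push 9': [1, 9]
After 'sub': [-8]
After 'push -6': [-8, -6]
After 'over': [-8, -6, -8]
After 'over': [-8, -6, -8, -6]
After 'push -2': [-8, -6, -8, -6, -2]
After 'mul': [-8, -6, -8, 12]
After 'push 3': [-8, -6, -8, 12, 3]
After 'mod': [-8, -6, -8, 0]
After 'push 3': [-8, -6, -8, 0, 3]
After 'push 18': [-8, -6, -8, 0, 3, 18]
After 'sub': [-8, -6, -8, 0, -15]
After 'drop': [-8, -6, -8, 0]
After 'lt': [-8, -6, 1]
After 'push 10': [-8, -6, 1, 10]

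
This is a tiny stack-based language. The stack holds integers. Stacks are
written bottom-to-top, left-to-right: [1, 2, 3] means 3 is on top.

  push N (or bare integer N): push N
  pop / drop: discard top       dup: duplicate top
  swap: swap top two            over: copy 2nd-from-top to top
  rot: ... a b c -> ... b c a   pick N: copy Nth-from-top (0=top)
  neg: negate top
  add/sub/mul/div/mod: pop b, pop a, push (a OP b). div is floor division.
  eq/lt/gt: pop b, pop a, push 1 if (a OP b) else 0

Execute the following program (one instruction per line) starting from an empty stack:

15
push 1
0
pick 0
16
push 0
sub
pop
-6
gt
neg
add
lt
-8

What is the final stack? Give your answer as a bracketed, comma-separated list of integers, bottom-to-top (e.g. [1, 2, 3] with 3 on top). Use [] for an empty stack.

Answer: [15, 0, -8]

Derivation:
After 'push 15': [15]
After 'push 1': [15, 1]
After 'push 0': [15, 1, 0]
After 'pick 0': [15, 1, 0, 0]
After 'push 16': [15, 1, 0, 0, 16]
After 'push 0': [15, 1, 0, 0, 16, 0]
After 'sub': [15, 1, 0, 0, 16]
After 'pop': [15, 1, 0, 0]
After 'push -6': [15, 1, 0, 0, -6]
After 'gt': [15, 1, 0, 1]
After 'neg': [15, 1, 0, -1]
After 'add': [15, 1, -1]
After 'lt': [15, 0]
After 'push -8': [15, 0, -8]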